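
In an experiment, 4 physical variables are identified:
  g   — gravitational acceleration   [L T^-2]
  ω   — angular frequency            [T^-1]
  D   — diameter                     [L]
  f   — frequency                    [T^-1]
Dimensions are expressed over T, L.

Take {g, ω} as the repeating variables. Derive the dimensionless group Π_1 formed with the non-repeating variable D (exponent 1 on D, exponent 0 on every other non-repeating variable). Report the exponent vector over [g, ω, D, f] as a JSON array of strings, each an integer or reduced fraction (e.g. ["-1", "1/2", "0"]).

["-1", "2", "1", "0"]

Dimensional matrix (T×L by g×ω×D×f):
  T: [-2 -1  0 -1]
  L: [ 1  0  1  0]
Echelon form has 2 nonzero rows (pivots: g,ω)
Repeat: g,ω; free: D,f
RREF:
  r0: [   1    0    1    0]
  r1: [   0    1   -2    1]
Fix exponent of D at 1, f at 0; solve each RREF row for its pivot's exponent:
  r0: exp(g) + (1)·1 = 0 ⇒ exp(g) = -1
  r1: exp(ω) + (-2)·1 = 0 ⇒ exp(ω) = 2
Π_1 = g^-1 · ω^2 · D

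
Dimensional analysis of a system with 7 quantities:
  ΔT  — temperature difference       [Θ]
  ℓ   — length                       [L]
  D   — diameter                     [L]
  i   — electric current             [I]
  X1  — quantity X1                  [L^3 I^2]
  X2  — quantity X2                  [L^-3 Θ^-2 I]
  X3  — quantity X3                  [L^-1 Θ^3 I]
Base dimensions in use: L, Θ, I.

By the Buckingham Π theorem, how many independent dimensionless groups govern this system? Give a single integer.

Dimensional matrix (L×Θ×I by ΔT×ℓ×D×i×X1×X2×X3):
  L: [ 0  1  1  0  3 -3 -1]
  Θ: [ 1  0  0  0  0 -2  3]
  I: [ 0  0  0  1  2  1  1]
Echelon form has 3 nonzero rows (pivots: ΔT,ℓ,i)
n=7, r=3 ⇒ 4 dimensionless groups

4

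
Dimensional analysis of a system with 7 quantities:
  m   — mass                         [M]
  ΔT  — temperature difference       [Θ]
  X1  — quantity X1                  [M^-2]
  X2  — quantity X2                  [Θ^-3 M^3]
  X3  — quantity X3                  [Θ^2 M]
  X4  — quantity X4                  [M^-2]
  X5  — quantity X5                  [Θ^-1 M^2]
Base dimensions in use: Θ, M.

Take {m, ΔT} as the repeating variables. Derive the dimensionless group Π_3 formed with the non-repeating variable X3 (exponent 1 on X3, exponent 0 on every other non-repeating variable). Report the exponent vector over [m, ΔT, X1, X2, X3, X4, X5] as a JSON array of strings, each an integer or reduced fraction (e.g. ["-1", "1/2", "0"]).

Exponent matrix [Θ,M] × [m,ΔT,X1,X2,X3,X4,X5]:
  Θ: [ 0  1  0 -3  2  0 -1]
  M: [ 1  0 -2  3  1 -2  2]
Row reduction gives pivot columns m,ΔT; rank = 2
Pivot set = {m,ΔT}, free = {X1,X2,X3,X4,X5}
RREF:
  r0: [   1    0   -2    3    1   -2    2]
  r1: [   0    1    0   -3    2    0   -1]
Fix exponent of X3 at 1, X1 at 0, X2 at 0, X4 at 0, X5 at 0; solve each RREF row for its pivot's exponent:
  r0: exp(m) + (1)·1 = 0 ⇒ exp(m) = -1
  r1: exp(ΔT) + (2)·1 = 0 ⇒ exp(ΔT) = -2
Π_3 = m^-1 · ΔT^-2 · X3

["-1", "-2", "0", "0", "1", "0", "0"]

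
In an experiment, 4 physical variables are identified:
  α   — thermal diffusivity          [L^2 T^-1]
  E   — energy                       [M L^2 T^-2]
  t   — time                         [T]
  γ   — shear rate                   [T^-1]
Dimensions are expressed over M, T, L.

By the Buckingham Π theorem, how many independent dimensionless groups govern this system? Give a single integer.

1

Exponent matrix [M,T,L] × [α,E,t,γ]:
  M: [ 0  1  0  0]
  T: [-1 -2  1 -1]
  L: [ 2  2  0  0]
Echelon form has 3 nonzero rows (pivots: α,E,t)
4 vars − rank 3 = 1 Π group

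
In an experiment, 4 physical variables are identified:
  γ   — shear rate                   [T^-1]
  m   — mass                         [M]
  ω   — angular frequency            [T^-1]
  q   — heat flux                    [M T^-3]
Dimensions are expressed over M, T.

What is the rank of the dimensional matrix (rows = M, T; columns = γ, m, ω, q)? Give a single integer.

2

Write exponents as rows M,T / cols γ,m,ω,q:
  M: [ 0  1  0  1]
  T: [-1  0 -1 -3]
Row reduction gives pivot columns γ,m; rank = 2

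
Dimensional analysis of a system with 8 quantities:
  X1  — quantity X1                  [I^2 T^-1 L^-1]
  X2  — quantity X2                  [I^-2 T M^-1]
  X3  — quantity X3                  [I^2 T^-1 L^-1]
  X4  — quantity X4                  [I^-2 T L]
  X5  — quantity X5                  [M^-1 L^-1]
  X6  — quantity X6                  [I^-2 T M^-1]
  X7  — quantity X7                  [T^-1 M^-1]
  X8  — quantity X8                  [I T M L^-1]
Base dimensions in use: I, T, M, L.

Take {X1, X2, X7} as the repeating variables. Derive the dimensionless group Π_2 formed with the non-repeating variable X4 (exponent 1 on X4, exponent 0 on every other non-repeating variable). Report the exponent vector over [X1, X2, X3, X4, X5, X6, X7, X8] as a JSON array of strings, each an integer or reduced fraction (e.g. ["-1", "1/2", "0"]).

["1", "0", "0", "1", "0", "0", "0", "0"]

Exponent matrix [I,T,M,L] × [X1,X2,X3,X4,X5,X6,X7,X8]:
  I: [ 2 -2  2 -2  0 -2  0  1]
  T: [-1  1 -1  1  0  1 -1  1]
  M: [ 0 -1  0  0 -1 -1 -1  1]
  L: [-1  0 -1  1 -1  0  0 -1]
Row reduction gives pivot columns X1,X2,X7; rank = 3
Pivot set = {X1,X2,X7}, free = {X3,X4,X5,X6,X8}
RREF:
  r0: [   1    0    1   -1    1    0    0    1]
  r1: [   0    1    0    0    1    1    0  1/2]
  r2: [   0    0    0    0    0    0    1 -3/2]
  r3: [   0    0    0    0    0    0    0    0]
Fix exponent of X4 at 1, X3 at 0, X5 at 0, X6 at 0, X8 at 0; solve each RREF row for its pivot's exponent:
  r0: exp(X1) + (-1)·1 = 0 ⇒ exp(X1) = 1
  r1: exp(X2) + (0)·1 = 0 ⇒ exp(X2) = 0
  r2: exp(X7) + (0)·1 = 0 ⇒ exp(X7) = 0
Π_2 = X1 · X4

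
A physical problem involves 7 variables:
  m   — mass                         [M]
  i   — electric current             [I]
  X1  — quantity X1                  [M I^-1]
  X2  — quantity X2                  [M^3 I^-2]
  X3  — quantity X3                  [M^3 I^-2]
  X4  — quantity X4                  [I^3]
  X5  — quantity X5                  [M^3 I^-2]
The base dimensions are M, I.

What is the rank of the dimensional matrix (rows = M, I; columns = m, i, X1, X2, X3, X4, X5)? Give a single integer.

2

Write exponents as rows M,I / cols m,i,X1,X2,X3,X4,X5:
  M: [ 1  0  1  3  3  0  3]
  I: [ 0  1 -1 -2 -2  3 -2]
RREF → pivots at {m,i} ⇒ r = 2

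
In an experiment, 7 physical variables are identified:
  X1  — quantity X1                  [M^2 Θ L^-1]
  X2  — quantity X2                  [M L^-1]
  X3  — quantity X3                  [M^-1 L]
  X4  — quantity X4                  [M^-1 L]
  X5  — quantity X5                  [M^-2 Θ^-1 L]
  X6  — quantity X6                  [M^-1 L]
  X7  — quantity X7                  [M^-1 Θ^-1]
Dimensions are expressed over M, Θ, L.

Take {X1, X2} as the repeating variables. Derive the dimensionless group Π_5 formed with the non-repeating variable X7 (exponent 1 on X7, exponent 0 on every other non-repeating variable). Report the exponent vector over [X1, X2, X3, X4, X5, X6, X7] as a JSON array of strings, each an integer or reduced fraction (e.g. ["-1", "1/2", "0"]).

Dimensional matrix (M×Θ×L by X1×X2×X3×X4×X5×X6×X7):
  M: [ 2  1 -1 -1 -2 -1 -1]
  Θ: [ 1  0  0  0 -1  0 -1]
  L: [-1 -1  1  1  1  1  0]
RREF → pivots at {X1,X2} ⇒ r = 2
Pivot set = {X1,X2}, free = {X3,X4,X5,X6,X7}
RREF:
  r0: [   1    0    0    0   -1    0   -1]
  r1: [   0    1   -1   -1    0   -1    1]
  r2: [   0    0    0    0    0    0    0]
Fix exponent of X7 at 1, X3 at 0, X4 at 0, X5 at 0, X6 at 0; solve each RREF row for its pivot's exponent:
  r0: exp(X1) + (-1)·1 = 0 ⇒ exp(X1) = 1
  r1: exp(X2) + (1)·1 = 0 ⇒ exp(X2) = -1
Π_5 = X1 · X2^-1 · X7

["1", "-1", "0", "0", "0", "0", "1"]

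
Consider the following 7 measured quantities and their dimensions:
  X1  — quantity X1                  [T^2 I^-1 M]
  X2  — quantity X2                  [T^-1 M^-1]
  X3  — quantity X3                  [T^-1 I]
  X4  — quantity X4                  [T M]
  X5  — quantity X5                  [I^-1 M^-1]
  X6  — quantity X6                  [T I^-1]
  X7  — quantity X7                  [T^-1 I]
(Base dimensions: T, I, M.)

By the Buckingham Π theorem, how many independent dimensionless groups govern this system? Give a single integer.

5

Dimensional matrix (T×I×M by X1×X2×X3×X4×X5×X6×X7):
  T: [ 2 -1 -1  1  0  1 -1]
  I: [-1  0  1  0 -1 -1  1]
  M: [ 1 -1  0  1 -1  0  0]
Echelon form has 2 nonzero rows (pivots: X1,X2)
n=7, r=2 ⇒ 5 dimensionless groups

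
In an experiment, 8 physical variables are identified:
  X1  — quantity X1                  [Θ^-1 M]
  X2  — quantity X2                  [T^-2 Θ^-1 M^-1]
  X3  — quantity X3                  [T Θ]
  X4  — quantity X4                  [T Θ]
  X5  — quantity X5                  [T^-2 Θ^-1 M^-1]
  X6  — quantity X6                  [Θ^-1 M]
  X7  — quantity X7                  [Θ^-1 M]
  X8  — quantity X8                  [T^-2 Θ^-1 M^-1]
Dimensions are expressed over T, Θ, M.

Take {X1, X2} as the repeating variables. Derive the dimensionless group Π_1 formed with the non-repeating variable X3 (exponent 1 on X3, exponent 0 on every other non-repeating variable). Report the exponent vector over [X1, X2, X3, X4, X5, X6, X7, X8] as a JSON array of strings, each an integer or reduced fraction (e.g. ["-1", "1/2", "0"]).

Exponent matrix [T,Θ,M] × [X1,X2,X3,X4,X5,X6,X7,X8]:
  T: [ 0 -2  1  1 -2  0  0 -2]
  Θ: [-1 -1  1  1 -1 -1 -1 -1]
  M: [ 1 -1  0  0 -1  1  1 -1]
Echelon form has 2 nonzero rows (pivots: X1,X2)
Pivot set = {X1,X2}, free = {X3,X4,X5,X6,X7,X8}
RREF:
  r0: [   1    0 -1/2 -1/2    0    1    1    0]
  r1: [   0    1 -1/2 -1/2    1    0    0    1]
  r2: [   0    0    0    0    0    0    0    0]
Fix exponent of X3 at 1, X4 at 0, X5 at 0, X6 at 0, X7 at 0, X8 at 0; solve each RREF row for its pivot's exponent:
  r0: exp(X1) + (-1/2)·1 = 0 ⇒ exp(X1) = 1/2
  r1: exp(X2) + (-1/2)·1 = 0 ⇒ exp(X2) = 1/2
Π_1 = X1^(1/2) · X2^(1/2) · X3

["1/2", "1/2", "1", "0", "0", "0", "0", "0"]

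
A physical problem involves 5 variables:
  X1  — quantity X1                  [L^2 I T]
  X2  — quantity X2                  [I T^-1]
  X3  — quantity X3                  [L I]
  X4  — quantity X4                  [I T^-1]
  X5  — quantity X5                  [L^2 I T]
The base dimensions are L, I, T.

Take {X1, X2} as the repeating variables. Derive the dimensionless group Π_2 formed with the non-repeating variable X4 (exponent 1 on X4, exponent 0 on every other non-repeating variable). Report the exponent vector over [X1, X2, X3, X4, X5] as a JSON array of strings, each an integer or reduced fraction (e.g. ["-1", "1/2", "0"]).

Write exponents as rows L,I,T / cols X1,X2,X3,X4,X5:
  L: [ 2  0  1  0  2]
  I: [ 1  1  1  1  1]
  T: [ 1 -1  0 -1  1]
RREF → pivots at {X1,X2} ⇒ r = 2
Pivot set = {X1,X2}, free = {X3,X4,X5}
RREF:
  r0: [   1    0  1/2    0    1]
  r1: [   0    1  1/2    1    0]
  r2: [   0    0    0    0    0]
Fix exponent of X4 at 1, X3 at 0, X5 at 0; solve each RREF row for its pivot's exponent:
  r0: exp(X1) + (0)·1 = 0 ⇒ exp(X1) = 0
  r1: exp(X2) + (1)·1 = 0 ⇒ exp(X2) = -1
Π_2 = X2^-1 · X4

["0", "-1", "0", "1", "0"]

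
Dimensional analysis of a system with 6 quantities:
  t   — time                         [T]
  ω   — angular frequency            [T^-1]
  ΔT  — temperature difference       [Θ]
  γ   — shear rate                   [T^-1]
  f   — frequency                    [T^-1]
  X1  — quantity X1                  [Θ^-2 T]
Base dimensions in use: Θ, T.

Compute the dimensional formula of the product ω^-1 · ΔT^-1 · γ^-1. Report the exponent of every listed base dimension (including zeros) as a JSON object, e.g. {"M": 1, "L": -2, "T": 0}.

Exponent matrix [Θ,T] × [t,ω,ΔT,γ,f,X1]:
  Θ: [ 0  0  1  0  0 -2]
  T: [ 1 -1  0 -1 -1  1]
  [Θ]: (-1)·0+(-1)·1+(-1)·0 = -1
  [T]: (-1)·-1+(-1)·0+(-1)·-1 = 2
⇒ Θ^-1 T^2

{"Θ": -1, "T": 2}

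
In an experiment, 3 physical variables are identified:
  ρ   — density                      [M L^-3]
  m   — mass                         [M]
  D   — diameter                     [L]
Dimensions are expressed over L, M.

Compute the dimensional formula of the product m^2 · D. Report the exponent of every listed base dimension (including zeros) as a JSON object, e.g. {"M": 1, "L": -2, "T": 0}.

Exponent matrix [L,M] × [ρ,m,D]:
  L: [-3  0  1]
  M: [ 1  1  0]
  [L]: (2)·0+(1)·1 = 1
  [M]: (2)·1+(1)·0 = 2
⇒ L M^2

{"L": 1, "M": 2}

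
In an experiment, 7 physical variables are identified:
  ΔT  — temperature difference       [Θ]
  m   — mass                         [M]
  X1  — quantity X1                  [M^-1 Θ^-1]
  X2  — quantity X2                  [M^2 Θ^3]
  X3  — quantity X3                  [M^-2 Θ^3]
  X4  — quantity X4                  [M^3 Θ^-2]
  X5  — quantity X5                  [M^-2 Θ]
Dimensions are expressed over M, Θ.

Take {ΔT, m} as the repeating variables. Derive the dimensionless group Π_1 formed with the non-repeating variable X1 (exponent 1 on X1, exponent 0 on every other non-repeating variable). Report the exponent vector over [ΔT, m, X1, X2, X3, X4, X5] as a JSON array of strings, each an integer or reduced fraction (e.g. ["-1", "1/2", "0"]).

Exponent matrix [M,Θ] × [ΔT,m,X1,X2,X3,X4,X5]:
  M: [ 0  1 -1  2 -2  3 -2]
  Θ: [ 1  0 -1  3  3 -2  1]
RREF → pivots at {ΔT,m} ⇒ r = 2
Pivot set = {ΔT,m}, free = {X1,X2,X3,X4,X5}
RREF:
  r0: [   1    0   -1    3    3   -2    1]
  r1: [   0    1   -1    2   -2    3   -2]
Fix exponent of X1 at 1, X2 at 0, X3 at 0, X4 at 0, X5 at 0; solve each RREF row for its pivot's exponent:
  r0: exp(ΔT) + (-1)·1 = 0 ⇒ exp(ΔT) = 1
  r1: exp(m) + (-1)·1 = 0 ⇒ exp(m) = 1
Π_1 = ΔT · m · X1

["1", "1", "1", "0", "0", "0", "0"]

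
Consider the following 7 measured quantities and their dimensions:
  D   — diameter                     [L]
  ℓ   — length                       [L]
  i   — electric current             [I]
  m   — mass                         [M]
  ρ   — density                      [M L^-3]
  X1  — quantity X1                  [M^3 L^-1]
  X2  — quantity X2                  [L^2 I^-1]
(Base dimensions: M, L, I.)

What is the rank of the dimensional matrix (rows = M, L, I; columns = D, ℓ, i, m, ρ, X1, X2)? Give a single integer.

3

Dimensional matrix (M×L×I by D×ℓ×i×m×ρ×X1×X2):
  M: [ 0  0  0  1  1  3  0]
  L: [ 1  1  0  0 -3 -1  2]
  I: [ 0  0  1  0  0  0 -1]
RREF → pivots at {D,i,m} ⇒ r = 3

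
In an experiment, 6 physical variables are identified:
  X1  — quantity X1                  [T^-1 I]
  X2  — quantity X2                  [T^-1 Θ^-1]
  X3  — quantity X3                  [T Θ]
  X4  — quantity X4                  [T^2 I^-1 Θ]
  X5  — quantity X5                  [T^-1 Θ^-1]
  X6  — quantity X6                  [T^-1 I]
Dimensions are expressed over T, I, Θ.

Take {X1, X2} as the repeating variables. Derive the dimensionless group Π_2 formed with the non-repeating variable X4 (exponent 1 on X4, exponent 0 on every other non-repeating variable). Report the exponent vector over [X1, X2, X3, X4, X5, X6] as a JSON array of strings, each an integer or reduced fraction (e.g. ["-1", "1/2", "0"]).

["1", "1", "0", "1", "0", "0"]

Exponent matrix [T,I,Θ] × [X1,X2,X3,X4,X5,X6]:
  T: [-1 -1  1  2 -1 -1]
  I: [ 1  0  0 -1  0  1]
  Θ: [ 0 -1  1  1 -1  0]
RREF → pivots at {X1,X2} ⇒ r = 2
Pivot set = {X1,X2}, free = {X3,X4,X5,X6}
RREF:
  r0: [   1    0    0   -1    0    1]
  r1: [   0    1   -1   -1    1    0]
  r2: [   0    0    0    0    0    0]
Fix exponent of X4 at 1, X3 at 0, X5 at 0, X6 at 0; solve each RREF row for its pivot's exponent:
  r0: exp(X1) + (-1)·1 = 0 ⇒ exp(X1) = 1
  r1: exp(X2) + (-1)·1 = 0 ⇒ exp(X2) = 1
Π_2 = X1 · X2 · X4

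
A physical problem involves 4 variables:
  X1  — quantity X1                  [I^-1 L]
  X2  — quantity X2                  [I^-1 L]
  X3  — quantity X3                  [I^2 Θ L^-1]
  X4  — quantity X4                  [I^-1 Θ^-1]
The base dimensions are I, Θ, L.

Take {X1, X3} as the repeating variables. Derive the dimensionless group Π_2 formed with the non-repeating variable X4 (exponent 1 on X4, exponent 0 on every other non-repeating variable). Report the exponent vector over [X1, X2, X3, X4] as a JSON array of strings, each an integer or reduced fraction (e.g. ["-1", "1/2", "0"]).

Write exponents as rows I,Θ,L / cols X1,X2,X3,X4:
  I: [-1 -1  2 -1]
  Θ: [ 0  0  1 -1]
  L: [ 1  1 -1  0]
RREF → pivots at {X1,X3} ⇒ r = 2
Repeat: X1,X3; free: X2,X4
RREF:
  r0: [   1    1    0   -1]
  r1: [   0    0    1   -1]
  r2: [   0    0    0    0]
Fix exponent of X4 at 1, X2 at 0; solve each RREF row for its pivot's exponent:
  r0: exp(X1) + (-1)·1 = 0 ⇒ exp(X1) = 1
  r1: exp(X3) + (-1)·1 = 0 ⇒ exp(X3) = 1
Π_2 = X1 · X3 · X4

["1", "0", "1", "1"]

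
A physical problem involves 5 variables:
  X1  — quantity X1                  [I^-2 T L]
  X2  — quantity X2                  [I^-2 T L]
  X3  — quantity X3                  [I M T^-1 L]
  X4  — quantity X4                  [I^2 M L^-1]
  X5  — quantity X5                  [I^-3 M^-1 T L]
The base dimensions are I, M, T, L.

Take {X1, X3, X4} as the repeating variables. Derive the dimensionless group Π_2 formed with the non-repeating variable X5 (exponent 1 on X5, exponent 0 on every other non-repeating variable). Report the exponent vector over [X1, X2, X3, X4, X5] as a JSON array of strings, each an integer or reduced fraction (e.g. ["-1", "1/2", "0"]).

["-2/3", "0", "1/3", "2/3", "1"]

Exponent matrix [I,M,T,L] × [X1,X2,X3,X4,X5]:
  I: [-2 -2  1  2 -3]
  M: [ 0  0  1  1 -1]
  T: [ 1  1 -1  0  1]
  L: [ 1  1  1 -1  1]
Echelon form has 3 nonzero rows (pivots: X1,X3,X4)
Repeat: X1,X3,X4; free: X2,X5
RREF:
  r0: [   1    1    0    0  2/3]
  r1: [   0    0    1    0 -1/3]
  r2: [   0    0    0    1 -2/3]
  r3: [   0    0    0    0    0]
Fix exponent of X5 at 1, X2 at 0; solve each RREF row for its pivot's exponent:
  r0: exp(X1) + (2/3)·1 = 0 ⇒ exp(X1) = -2/3
  r1: exp(X3) + (-1/3)·1 = 0 ⇒ exp(X3) = 1/3
  r2: exp(X4) + (-2/3)·1 = 0 ⇒ exp(X4) = 2/3
Π_2 = X1^(-2/3) · X3^(1/3) · X4^(2/3) · X5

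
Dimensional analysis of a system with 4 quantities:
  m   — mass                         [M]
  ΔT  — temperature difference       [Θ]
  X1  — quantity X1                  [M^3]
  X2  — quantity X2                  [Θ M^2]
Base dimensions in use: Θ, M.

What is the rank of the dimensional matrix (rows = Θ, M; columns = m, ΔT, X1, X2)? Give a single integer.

2

Exponent matrix [Θ,M] × [m,ΔT,X1,X2]:
  Θ: [ 0  1  0  1]
  M: [ 1  0  3  2]
Row reduction gives pivot columns m,ΔT; rank = 2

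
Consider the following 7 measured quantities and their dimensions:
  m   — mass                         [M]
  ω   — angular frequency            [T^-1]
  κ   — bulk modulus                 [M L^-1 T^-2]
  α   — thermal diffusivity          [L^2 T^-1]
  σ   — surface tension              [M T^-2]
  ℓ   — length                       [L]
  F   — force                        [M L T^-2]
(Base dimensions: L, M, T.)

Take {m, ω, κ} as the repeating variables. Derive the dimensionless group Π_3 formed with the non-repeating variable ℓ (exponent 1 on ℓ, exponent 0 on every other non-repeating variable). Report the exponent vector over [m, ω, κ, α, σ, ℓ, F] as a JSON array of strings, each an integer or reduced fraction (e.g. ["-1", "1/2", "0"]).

Exponent matrix [L,M,T] × [m,ω,κ,α,σ,ℓ,F]:
  L: [ 0  0 -1  2  0  1  1]
  M: [ 1  0  1  0  1  0  1]
  T: [ 0 -1 -2 -1 -2  0 -2]
Echelon form has 3 nonzero rows (pivots: m,ω,κ)
Repeat: m,ω,κ; free: α,σ,ℓ,F
RREF:
  r0: [   1    0    0    2    1    1    2]
  r1: [   0    1    0    5    2    2    4]
  r2: [   0    0    1   -2    0   -1   -1]
Fix exponent of ℓ at 1, α at 0, σ at 0, F at 0; solve each RREF row for its pivot's exponent:
  r0: exp(m) + (1)·1 = 0 ⇒ exp(m) = -1
  r1: exp(ω) + (2)·1 = 0 ⇒ exp(ω) = -2
  r2: exp(κ) + (-1)·1 = 0 ⇒ exp(κ) = 1
Π_3 = m^-1 · ω^-2 · κ · ℓ

["-1", "-2", "1", "0", "0", "1", "0"]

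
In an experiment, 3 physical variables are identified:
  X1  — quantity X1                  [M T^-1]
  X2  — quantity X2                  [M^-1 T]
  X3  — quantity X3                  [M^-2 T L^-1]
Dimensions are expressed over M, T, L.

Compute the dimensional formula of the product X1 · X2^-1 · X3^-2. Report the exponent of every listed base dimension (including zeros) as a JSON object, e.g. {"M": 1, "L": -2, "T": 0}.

Exponent matrix [M,T,L] × [X1,X2,X3]:
  M: [ 1 -1 -2]
  T: [-1  1  1]
  L: [ 0  0 -1]
  [M]: (1)·1+(-1)·-1+(-2)·-2 = 6
  [T]: (1)·-1+(-1)·1+(-2)·1 = -4
  [L]: (1)·0+(-1)·0+(-2)·-1 = 2
⇒ M^6 T^-4 L^2

{"M": 6, "T": -4, "L": 2}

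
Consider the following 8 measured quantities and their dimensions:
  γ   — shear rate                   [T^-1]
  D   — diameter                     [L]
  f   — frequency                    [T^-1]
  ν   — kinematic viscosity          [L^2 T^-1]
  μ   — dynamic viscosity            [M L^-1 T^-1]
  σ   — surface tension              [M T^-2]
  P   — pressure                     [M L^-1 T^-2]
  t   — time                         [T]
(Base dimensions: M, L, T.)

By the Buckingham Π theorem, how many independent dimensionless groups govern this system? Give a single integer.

Write exponents as rows M,L,T / cols γ,D,f,ν,μ,σ,P,t:
  M: [ 0  0  0  0  1  1  1  0]
  L: [ 0  1  0  2 -1  0 -1  0]
  T: [-1  0 -1 -1 -1 -2 -2  1]
RREF → pivots at {γ,D,μ} ⇒ r = 3
n=8, r=3 ⇒ 5 dimensionless groups

5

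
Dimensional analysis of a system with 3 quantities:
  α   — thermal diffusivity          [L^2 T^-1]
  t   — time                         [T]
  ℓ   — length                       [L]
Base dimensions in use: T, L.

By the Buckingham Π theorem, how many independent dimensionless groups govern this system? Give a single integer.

Write exponents as rows T,L / cols α,t,ℓ:
  T: [-1  1  0]
  L: [ 2  0  1]
RREF → pivots at {α,t} ⇒ r = 2
n=3, r=2 ⇒ 1 dimensionless group

1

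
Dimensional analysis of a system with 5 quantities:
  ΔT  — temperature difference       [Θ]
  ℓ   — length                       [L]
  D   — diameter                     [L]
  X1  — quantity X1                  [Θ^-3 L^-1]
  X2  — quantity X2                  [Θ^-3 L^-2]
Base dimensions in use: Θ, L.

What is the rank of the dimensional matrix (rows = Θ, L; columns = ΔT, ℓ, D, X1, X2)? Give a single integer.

Dimensional matrix (Θ×L by ΔT×ℓ×D×X1×X2):
  Θ: [ 1  0  0 -3 -3]
  L: [ 0  1  1 -1 -2]
RREF → pivots at {ΔT,ℓ} ⇒ r = 2

2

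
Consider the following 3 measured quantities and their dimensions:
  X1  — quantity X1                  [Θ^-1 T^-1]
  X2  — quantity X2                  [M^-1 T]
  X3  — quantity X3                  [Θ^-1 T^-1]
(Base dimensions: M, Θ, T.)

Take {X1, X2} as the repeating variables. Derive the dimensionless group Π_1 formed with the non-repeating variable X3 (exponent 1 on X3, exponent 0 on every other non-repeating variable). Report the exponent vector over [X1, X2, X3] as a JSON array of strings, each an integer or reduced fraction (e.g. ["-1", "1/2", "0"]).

["-1", "0", "1"]

Exponent matrix [M,Θ,T] × [X1,X2,X3]:
  M: [ 0 -1  0]
  Θ: [-1  0 -1]
  T: [-1  1 -1]
Echelon form has 2 nonzero rows (pivots: X1,X2)
Pivot set = {X1,X2}, free = {X3}
RREF:
  r0: [   1    0    1]
  r1: [   0    1    0]
  r2: [   0    0    0]
Fix exponent of X3 at 1; solve each RREF row for its pivot's exponent:
  r0: exp(X1) + (1)·1 = 0 ⇒ exp(X1) = -1
  r1: exp(X2) + (0)·1 = 0 ⇒ exp(X2) = 0
Π_1 = X1^-1 · X3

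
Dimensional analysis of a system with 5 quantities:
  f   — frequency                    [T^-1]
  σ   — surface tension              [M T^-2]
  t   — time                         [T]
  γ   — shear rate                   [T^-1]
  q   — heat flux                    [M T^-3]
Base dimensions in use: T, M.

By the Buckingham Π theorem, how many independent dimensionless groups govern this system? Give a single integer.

3

Write exponents as rows T,M / cols f,σ,t,γ,q:
  T: [-1 -2  1 -1 -3]
  M: [ 0  1  0  0  1]
Row reduction gives pivot columns f,σ; rank = 2
5 vars − rank 2 = 3 Π groups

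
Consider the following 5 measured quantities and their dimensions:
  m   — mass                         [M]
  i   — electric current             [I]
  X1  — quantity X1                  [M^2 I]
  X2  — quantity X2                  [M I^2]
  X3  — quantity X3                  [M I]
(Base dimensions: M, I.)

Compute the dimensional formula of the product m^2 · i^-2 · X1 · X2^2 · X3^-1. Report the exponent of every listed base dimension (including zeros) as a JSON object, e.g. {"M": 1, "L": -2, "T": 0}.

{"M": 5, "I": 2}

Exponent matrix [M,I] × [m,i,X1,X2,X3]:
  M: [ 1  0  2  1  1]
  I: [ 0  1  1  2  1]
  [M]: (2)·1+(-2)·0+(1)·2+(2)·1+(-1)·1 = 5
  [I]: (2)·0+(-2)·1+(1)·1+(2)·2+(-1)·1 = 2
⇒ M^5 I^2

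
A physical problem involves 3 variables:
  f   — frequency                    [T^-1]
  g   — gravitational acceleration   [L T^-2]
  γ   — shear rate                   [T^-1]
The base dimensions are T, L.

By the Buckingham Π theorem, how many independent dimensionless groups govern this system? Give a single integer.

1

Exponent matrix [T,L] × [f,g,γ]:
  T: [-1 -2 -1]
  L: [ 0  1  0]
Echelon form has 2 nonzero rows (pivots: f,g)
3 vars − rank 2 = 1 Π group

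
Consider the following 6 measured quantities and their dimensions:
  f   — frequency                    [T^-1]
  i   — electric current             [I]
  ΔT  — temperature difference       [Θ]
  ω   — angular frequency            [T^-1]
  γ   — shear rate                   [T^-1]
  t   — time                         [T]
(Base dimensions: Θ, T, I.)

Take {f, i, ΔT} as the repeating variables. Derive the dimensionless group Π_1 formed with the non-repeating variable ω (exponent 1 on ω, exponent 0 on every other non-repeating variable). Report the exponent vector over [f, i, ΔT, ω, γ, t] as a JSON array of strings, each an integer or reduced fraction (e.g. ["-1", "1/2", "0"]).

["-1", "0", "0", "1", "0", "0"]

Dimensional matrix (Θ×T×I by f×i×ΔT×ω×γ×t):
  Θ: [ 0  0  1  0  0  0]
  T: [-1  0  0 -1 -1  1]
  I: [ 0  1  0  0  0  0]
Row reduction gives pivot columns f,i,ΔT; rank = 3
Repeat: f,i,ΔT; free: ω,γ,t
RREF:
  r0: [   1    0    0    1    1   -1]
  r1: [   0    1    0    0    0    0]
  r2: [   0    0    1    0    0    0]
Fix exponent of ω at 1, γ at 0, t at 0; solve each RREF row for its pivot's exponent:
  r0: exp(f) + (1)·1 = 0 ⇒ exp(f) = -1
  r1: exp(i) + (0)·1 = 0 ⇒ exp(i) = 0
  r2: exp(ΔT) + (0)·1 = 0 ⇒ exp(ΔT) = 0
Π_1 = f^-1 · ω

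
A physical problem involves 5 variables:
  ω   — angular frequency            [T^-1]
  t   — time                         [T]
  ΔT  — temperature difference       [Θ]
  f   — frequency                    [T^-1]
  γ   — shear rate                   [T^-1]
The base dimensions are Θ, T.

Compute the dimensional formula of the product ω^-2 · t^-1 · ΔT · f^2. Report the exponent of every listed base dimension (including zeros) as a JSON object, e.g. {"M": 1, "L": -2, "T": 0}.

{"Θ": 1, "T": -1}

Exponent matrix [Θ,T] × [ω,t,ΔT,f,γ]:
  Θ: [ 0  0  1  0  0]
  T: [-1  1  0 -1 -1]
  [Θ]: (-2)·0+(-1)·0+(1)·1+(2)·0 = 1
  [T]: (-2)·-1+(-1)·1+(1)·0+(2)·-1 = -1
⇒ Θ T^-1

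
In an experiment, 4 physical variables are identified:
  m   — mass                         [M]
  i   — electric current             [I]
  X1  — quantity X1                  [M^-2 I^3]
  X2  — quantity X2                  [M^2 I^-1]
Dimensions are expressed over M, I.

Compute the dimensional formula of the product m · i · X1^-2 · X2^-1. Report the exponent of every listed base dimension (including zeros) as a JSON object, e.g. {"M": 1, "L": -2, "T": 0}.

{"M": 3, "I": -4}

Write exponents as rows M,I / cols m,i,X1,X2:
  M: [ 1  0 -2  2]
  I: [ 0  1  3 -1]
  [M]: (1)·1+(1)·0+(-2)·-2+(-1)·2 = 3
  [I]: (1)·0+(1)·1+(-2)·3+(-1)·-1 = -4
⇒ M^3 I^-4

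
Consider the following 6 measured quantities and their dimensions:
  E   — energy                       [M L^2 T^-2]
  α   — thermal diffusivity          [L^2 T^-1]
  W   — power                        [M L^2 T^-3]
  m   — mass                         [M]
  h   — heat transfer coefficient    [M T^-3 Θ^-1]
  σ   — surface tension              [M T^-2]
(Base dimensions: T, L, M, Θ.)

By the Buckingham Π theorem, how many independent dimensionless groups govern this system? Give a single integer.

Dimensional matrix (T×L×M×Θ by E×α×W×m×h×σ):
  T: [-2 -1 -3  0 -3 -2]
  L: [ 2  2  2  0  0  0]
  M: [ 1  0  1  1  1  1]
  Θ: [ 0  0  0  0 -1  0]
RREF → pivots at {E,α,W,h} ⇒ r = 4
n=6, r=4 ⇒ 2 dimensionless groups

2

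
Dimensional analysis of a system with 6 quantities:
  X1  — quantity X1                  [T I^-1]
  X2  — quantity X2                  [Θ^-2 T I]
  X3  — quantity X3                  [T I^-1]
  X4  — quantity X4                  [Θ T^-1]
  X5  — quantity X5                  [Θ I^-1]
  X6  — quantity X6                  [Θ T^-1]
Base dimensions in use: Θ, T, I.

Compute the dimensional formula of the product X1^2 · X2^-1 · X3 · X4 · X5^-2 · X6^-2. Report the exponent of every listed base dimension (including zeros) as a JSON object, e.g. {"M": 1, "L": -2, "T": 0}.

Write exponents as rows Θ,T,I / cols X1,X2,X3,X4,X5,X6:
  Θ: [ 0 -2  0  1  1  1]
  T: [ 1  1  1 -1  0 -1]
  I: [-1  1 -1  0 -1  0]
  [Θ]: (2)·0+(-1)·-2+(1)·0+(1)·1+(-2)·1+(-2)·1 = -1
  [T]: (2)·1+(-1)·1+(1)·1+(1)·-1+(-2)·0+(-2)·-1 = 3
  [I]: (2)·-1+(-1)·1+(1)·-1+(1)·0+(-2)·-1+(-2)·0 = -2
⇒ Θ^-1 T^3 I^-2

{"Θ": -1, "T": 3, "I": -2}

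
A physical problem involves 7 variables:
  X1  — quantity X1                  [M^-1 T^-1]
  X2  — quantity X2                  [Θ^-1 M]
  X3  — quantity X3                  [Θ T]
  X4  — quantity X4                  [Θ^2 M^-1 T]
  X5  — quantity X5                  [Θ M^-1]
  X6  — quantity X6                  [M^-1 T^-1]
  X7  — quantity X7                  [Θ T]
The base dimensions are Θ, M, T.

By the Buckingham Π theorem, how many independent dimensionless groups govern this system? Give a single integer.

5

Exponent matrix [Θ,M,T] × [X1,X2,X3,X4,X5,X6,X7]:
  Θ: [ 0 -1  1  2  1  0  1]
  M: [-1  1  0 -1 -1 -1  0]
  T: [-1  0  1  1  0 -1  1]
RREF → pivots at {X1,X2} ⇒ r = 2
Π count = n − r = 7 − 2 = 5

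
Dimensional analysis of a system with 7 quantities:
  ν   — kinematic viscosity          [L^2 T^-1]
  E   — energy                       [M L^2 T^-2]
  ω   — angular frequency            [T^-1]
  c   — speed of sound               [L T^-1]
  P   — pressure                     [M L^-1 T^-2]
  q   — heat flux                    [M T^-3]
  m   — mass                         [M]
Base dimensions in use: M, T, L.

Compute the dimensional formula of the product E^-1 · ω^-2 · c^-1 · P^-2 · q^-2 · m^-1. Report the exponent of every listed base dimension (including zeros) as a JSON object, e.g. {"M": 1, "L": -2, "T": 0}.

Write exponents as rows M,T,L / cols ν,E,ω,c,P,q,m:
  M: [ 0  1  0  0  1  1  1]
  T: [-1 -2 -1 -1 -2 -3  0]
  L: [ 2  2  0  1 -1  0  0]
  [M]: (-1)·1+(-2)·0+(-1)·0+(-2)·1+(-2)·1+(-1)·1 = -6
  [T]: (-1)·-2+(-2)·-1+(-1)·-1+(-2)·-2+(-2)·-3+(-1)·0 = 15
  [L]: (-1)·2+(-2)·0+(-1)·1+(-2)·-1+(-2)·0+(-1)·0 = -1
⇒ M^-6 T^15 L^-1

{"M": -6, "T": 15, "L": -1}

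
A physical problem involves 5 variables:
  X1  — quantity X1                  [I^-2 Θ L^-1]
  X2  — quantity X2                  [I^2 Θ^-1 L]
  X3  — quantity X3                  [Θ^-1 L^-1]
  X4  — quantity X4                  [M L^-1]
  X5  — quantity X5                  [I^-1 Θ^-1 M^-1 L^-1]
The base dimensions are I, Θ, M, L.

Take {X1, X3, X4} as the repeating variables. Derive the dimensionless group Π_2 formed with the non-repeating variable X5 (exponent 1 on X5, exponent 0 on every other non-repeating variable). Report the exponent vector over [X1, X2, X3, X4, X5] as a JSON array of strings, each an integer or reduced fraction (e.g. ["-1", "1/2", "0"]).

["-1/2", "0", "-3/2", "1", "1"]

Exponent matrix [I,Θ,M,L] × [X1,X2,X3,X4,X5]:
  I: [-2  2  0  0 -1]
  Θ: [ 1 -1 -1  0 -1]
  M: [ 0  0  0  1 -1]
  L: [-1  1 -1 -1 -1]
Row reduction gives pivot columns X1,X3,X4; rank = 3
Repeat: X1,X3,X4; free: X2,X5
RREF:
  r0: [   1   -1    0    0  1/2]
  r1: [   0    0    1    0  3/2]
  r2: [   0    0    0    1   -1]
  r3: [   0    0    0    0    0]
Fix exponent of X5 at 1, X2 at 0; solve each RREF row for its pivot's exponent:
  r0: exp(X1) + (1/2)·1 = 0 ⇒ exp(X1) = -1/2
  r1: exp(X3) + (3/2)·1 = 0 ⇒ exp(X3) = -3/2
  r2: exp(X4) + (-1)·1 = 0 ⇒ exp(X4) = 1
Π_2 = X1^(-1/2) · X3^(-3/2) · X4 · X5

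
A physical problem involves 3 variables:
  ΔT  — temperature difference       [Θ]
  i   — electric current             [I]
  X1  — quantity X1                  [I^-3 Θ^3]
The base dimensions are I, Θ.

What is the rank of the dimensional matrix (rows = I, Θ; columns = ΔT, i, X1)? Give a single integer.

2

Dimensional matrix (I×Θ by ΔT×i×X1):
  I: [ 0  1 -3]
  Θ: [ 1  0  3]
RREF → pivots at {ΔT,i} ⇒ r = 2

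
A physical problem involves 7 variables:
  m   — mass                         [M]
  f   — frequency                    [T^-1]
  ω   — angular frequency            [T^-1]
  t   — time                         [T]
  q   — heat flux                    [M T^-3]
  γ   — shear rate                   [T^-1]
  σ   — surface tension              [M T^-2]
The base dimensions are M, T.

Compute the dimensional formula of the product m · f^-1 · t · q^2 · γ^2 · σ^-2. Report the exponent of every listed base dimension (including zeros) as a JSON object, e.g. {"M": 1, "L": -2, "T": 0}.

Dimensional matrix (M×T by m×f×ω×t×q×γ×σ):
  M: [ 1  0  0  0  1  0  1]
  T: [ 0 -1 -1  1 -3 -1 -2]
  [M]: (1)·1+(-1)·0+(1)·0+(2)·1+(2)·0+(-2)·1 = 1
  [T]: (1)·0+(-1)·-1+(1)·1+(2)·-3+(2)·-1+(-2)·-2 = -2
⇒ M T^-2

{"M": 1, "T": -2}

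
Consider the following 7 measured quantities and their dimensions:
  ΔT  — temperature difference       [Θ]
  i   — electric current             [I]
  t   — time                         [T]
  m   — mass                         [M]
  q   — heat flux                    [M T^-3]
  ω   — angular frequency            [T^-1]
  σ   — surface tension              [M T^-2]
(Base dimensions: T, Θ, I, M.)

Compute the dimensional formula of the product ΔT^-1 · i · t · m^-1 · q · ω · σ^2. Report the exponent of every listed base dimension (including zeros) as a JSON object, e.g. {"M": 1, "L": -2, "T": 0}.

{"T": -7, "Θ": -1, "I": 1, "M": 2}

Exponent matrix [T,Θ,I,M] × [ΔT,i,t,m,q,ω,σ]:
  T: [ 0  0  1  0 -3 -1 -2]
  Θ: [ 1  0  0  0  0  0  0]
  I: [ 0  1  0  0  0  0  0]
  M: [ 0  0  0  1  1  0  1]
  [T]: (-1)·0+(1)·0+(1)·1+(-1)·0+(1)·-3+(1)·-1+(2)·-2 = -7
  [Θ]: (-1)·1+(1)·0+(1)·0+(-1)·0+(1)·0+(1)·0+(2)·0 = -1
  [I]: (-1)·0+(1)·1+(1)·0+(-1)·0+(1)·0+(1)·0+(2)·0 = 1
  [M]: (-1)·0+(1)·0+(1)·0+(-1)·1+(1)·1+(1)·0+(2)·1 = 2
⇒ T^-7 Θ^-1 I M^2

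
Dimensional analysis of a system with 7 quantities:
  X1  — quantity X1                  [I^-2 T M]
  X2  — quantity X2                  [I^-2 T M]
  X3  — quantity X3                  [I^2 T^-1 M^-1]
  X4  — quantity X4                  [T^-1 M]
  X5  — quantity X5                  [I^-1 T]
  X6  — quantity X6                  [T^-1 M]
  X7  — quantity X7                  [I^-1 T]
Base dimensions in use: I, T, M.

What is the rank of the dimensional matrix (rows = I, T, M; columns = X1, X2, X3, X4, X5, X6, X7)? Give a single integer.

Exponent matrix [I,T,M] × [X1,X2,X3,X4,X5,X6,X7]:
  I: [-2 -2  2  0 -1  0 -1]
  T: [ 1  1 -1 -1  1 -1  1]
  M: [ 1  1 -1  1  0  1  0]
Echelon form has 2 nonzero rows (pivots: X1,X4)

2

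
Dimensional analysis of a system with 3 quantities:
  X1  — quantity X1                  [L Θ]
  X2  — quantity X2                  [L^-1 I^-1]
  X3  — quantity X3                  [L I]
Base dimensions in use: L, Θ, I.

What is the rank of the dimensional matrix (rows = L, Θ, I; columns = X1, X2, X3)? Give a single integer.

Exponent matrix [L,Θ,I] × [X1,X2,X3]:
  L: [ 1 -1  1]
  Θ: [ 1  0  0]
  I: [ 0 -1  1]
Echelon form has 2 nonzero rows (pivots: X1,X2)

2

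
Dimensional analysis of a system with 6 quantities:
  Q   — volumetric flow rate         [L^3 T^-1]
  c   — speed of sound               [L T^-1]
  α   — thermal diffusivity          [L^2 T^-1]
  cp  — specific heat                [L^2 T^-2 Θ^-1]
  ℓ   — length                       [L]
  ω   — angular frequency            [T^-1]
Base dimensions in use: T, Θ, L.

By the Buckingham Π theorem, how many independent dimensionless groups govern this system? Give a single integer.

3

Dimensional matrix (T×Θ×L by Q×c×α×cp×ℓ×ω):
  T: [-1 -1 -1 -2  0 -1]
  Θ: [ 0  0  0 -1  0  0]
  L: [ 3  1  2  2  1  0]
Row reduction gives pivot columns Q,c,cp; rank = 3
n=6, r=3 ⇒ 3 dimensionless groups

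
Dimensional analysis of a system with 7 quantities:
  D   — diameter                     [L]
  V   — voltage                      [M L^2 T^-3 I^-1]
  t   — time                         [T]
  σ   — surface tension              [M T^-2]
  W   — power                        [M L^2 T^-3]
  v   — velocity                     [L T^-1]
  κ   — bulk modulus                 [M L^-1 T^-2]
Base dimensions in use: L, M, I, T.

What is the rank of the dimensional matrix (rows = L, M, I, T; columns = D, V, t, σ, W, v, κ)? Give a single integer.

4

Write exponents as rows L,M,I,T / cols D,V,t,σ,W,v,κ:
  L: [ 1  2  0  0  2  1 -1]
  M: [ 0  1  0  1  1  0  1]
  I: [ 0 -1  0  0  0  0  0]
  T: [ 0 -3  1 -2 -3 -1 -2]
RREF → pivots at {D,V,t,σ} ⇒ r = 4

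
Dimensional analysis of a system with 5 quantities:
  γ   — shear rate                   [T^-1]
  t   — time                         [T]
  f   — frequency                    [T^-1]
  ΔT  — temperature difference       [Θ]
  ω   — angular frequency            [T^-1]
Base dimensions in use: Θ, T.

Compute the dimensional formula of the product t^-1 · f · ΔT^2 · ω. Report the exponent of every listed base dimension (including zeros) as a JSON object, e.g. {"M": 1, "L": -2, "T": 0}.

{"Θ": 2, "T": -3}

Dimensional matrix (Θ×T by γ×t×f×ΔT×ω):
  Θ: [ 0  0  0  1  0]
  T: [-1  1 -1  0 -1]
  [Θ]: (-1)·0+(1)·0+(2)·1+(1)·0 = 2
  [T]: (-1)·1+(1)·-1+(2)·0+(1)·-1 = -3
⇒ Θ^2 T^-3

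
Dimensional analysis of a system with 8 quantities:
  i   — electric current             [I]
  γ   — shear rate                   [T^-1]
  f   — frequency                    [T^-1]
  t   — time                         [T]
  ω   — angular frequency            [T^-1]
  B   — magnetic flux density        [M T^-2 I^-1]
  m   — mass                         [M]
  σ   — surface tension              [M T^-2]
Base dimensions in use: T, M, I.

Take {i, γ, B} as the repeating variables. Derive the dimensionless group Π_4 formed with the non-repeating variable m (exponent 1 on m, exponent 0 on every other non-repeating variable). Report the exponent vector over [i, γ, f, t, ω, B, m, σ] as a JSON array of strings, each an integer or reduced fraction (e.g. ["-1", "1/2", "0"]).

["-1", "2", "0", "0", "0", "-1", "1", "0"]

Exponent matrix [T,M,I] × [i,γ,f,t,ω,B,m,σ]:
  T: [ 0 -1 -1  1 -1 -2  0 -2]
  M: [ 0  0  0  0  0  1  1  1]
  I: [ 1  0  0  0  0 -1  0  0]
RREF → pivots at {i,γ,B} ⇒ r = 3
Repeat: i,γ,B; free: f,t,ω,m,σ
RREF:
  r0: [   1    0    0    0    0    0    1    1]
  r1: [   0    1    1   -1    1    0   -2    0]
  r2: [   0    0    0    0    0    1    1    1]
Fix exponent of m at 1, f at 0, t at 0, ω at 0, σ at 0; solve each RREF row for its pivot's exponent:
  r0: exp(i) + (1)·1 = 0 ⇒ exp(i) = -1
  r1: exp(γ) + (-2)·1 = 0 ⇒ exp(γ) = 2
  r2: exp(B) + (1)·1 = 0 ⇒ exp(B) = -1
Π_4 = i^-1 · γ^2 · B^-1 · m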